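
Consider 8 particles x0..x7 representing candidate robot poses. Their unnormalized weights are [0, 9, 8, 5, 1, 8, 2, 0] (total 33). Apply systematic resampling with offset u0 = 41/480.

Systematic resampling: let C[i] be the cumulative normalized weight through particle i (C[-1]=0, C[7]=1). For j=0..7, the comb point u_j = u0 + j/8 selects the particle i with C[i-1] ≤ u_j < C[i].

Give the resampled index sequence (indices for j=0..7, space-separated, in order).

C = [0, 3/11, 17/33, 2/3, 23/33, 31/33, 1, 1]
j=0: u_0=41/480 ∈ [0, 3/11) → index 1
j=1: u_1=101/480 ∈ [0, 3/11) → index 1
j=2: u_2=161/480 ∈ [3/11, 17/33) → index 2
j=3: u_3=221/480 ∈ [3/11, 17/33) → index 2
j=4: u_4=281/480 ∈ [17/33, 2/3) → index 3
j=5: u_5=341/480 ∈ [23/33, 31/33) → index 5
j=6: u_6=401/480 ∈ [23/33, 31/33) → index 5
j=7: u_7=461/480 ∈ [31/33, 1) → index 6

1 1 2 2 3 5 5 6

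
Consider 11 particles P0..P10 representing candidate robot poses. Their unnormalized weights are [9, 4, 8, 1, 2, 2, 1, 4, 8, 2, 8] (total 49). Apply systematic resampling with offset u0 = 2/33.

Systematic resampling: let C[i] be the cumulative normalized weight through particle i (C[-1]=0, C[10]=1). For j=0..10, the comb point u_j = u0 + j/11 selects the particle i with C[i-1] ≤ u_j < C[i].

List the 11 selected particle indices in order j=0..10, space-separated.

C = [9/49, 13/49, 3/7, 22/49, 24/49, 26/49, 27/49, 31/49, 39/49, 41/49, 1]
j=0: u_0=2/33 ∈ [0, 9/49) → index 0
j=1: u_1=5/33 ∈ [0, 9/49) → index 0
j=2: u_2=8/33 ∈ [9/49, 13/49) → index 1
j=3: u_3=1/3 ∈ [13/49, 3/7) → index 2
j=4: u_4=14/33 ∈ [13/49, 3/7) → index 2
j=5: u_5=17/33 ∈ [24/49, 26/49) → index 5
j=6: u_6=20/33 ∈ [27/49, 31/49) → index 7
j=7: u_7=23/33 ∈ [31/49, 39/49) → index 8
j=8: u_8=26/33 ∈ [31/49, 39/49) → index 8
j=9: u_9=29/33 ∈ [41/49, 1) → index 10
j=10: u_10=32/33 ∈ [41/49, 1) → index 10

0 0 1 2 2 5 7 8 8 10 10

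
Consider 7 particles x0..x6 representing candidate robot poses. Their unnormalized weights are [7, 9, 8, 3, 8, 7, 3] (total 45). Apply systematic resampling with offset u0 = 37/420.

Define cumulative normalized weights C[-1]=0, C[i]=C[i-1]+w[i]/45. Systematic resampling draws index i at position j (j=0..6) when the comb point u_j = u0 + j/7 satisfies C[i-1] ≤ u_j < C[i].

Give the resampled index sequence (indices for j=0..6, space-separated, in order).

0 1 2 2 4 5 6

C = [7/45, 16/45, 8/15, 3/5, 7/9, 14/15, 1]
j=0: u_0=37/420 ∈ [0, 7/45) → index 0
j=1: u_1=97/420 ∈ [7/45, 16/45) → index 1
j=2: u_2=157/420 ∈ [16/45, 8/15) → index 2
j=3: u_3=31/60 ∈ [16/45, 8/15) → index 2
j=4: u_4=277/420 ∈ [3/5, 7/9) → index 4
j=5: u_5=337/420 ∈ [7/9, 14/15) → index 5
j=6: u_6=397/420 ∈ [14/15, 1) → index 6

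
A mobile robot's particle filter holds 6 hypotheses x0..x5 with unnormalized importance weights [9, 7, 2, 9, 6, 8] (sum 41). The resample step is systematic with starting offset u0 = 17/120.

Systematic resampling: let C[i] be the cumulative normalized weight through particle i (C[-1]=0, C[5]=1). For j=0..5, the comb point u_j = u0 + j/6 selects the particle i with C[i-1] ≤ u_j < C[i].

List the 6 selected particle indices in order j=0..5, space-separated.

C = [9/41, 16/41, 18/41, 27/41, 33/41, 1]
j=0: u_0=17/120 ∈ [0, 9/41) → index 0
j=1: u_1=37/120 ∈ [9/41, 16/41) → index 1
j=2: u_2=19/40 ∈ [18/41, 27/41) → index 3
j=3: u_3=77/120 ∈ [18/41, 27/41) → index 3
j=4: u_4=97/120 ∈ [33/41, 1) → index 5
j=5: u_5=39/40 ∈ [33/41, 1) → index 5

0 1 3 3 5 5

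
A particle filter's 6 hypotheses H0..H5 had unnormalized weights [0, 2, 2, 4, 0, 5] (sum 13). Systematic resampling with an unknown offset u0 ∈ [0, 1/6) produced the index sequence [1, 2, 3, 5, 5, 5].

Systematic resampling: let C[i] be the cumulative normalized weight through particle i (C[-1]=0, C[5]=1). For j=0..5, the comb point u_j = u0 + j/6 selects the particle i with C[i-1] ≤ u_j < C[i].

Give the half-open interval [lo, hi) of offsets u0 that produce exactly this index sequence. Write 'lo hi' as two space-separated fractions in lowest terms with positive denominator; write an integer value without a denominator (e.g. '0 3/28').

3/26 11/78

C = [0, 2/13, 4/13, 8/13, 8/13, 1]
j=0 picked index 1: u0 ∈ [0, 2/13)
j=1 picked index 2: u0 ∈ [-1/78, 11/78)
j=2 picked index 3: u0 ∈ [-1/39, 11/39)
j=3 picked index 5: u0 ∈ [3/26, 1/2)
j=4 picked index 5: u0 ∈ [-2/39, 1/3)
j=5 picked index 5: u0 ∈ [-17/78, 1/6)
intersection: [3/26, 11/78)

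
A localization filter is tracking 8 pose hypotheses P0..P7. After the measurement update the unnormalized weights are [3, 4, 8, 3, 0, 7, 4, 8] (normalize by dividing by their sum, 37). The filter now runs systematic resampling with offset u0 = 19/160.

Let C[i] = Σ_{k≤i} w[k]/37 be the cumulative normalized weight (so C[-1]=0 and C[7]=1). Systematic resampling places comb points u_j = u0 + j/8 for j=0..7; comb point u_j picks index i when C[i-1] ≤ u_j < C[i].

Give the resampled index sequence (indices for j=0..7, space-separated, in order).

1 2 2 5 5 6 7 7

C = [3/37, 7/37, 15/37, 18/37, 18/37, 25/37, 29/37, 1]
j=0: u_0=19/160 ∈ [3/37, 7/37) → index 1
j=1: u_1=39/160 ∈ [7/37, 15/37) → index 2
j=2: u_2=59/160 ∈ [7/37, 15/37) → index 2
j=3: u_3=79/160 ∈ [18/37, 25/37) → index 5
j=4: u_4=99/160 ∈ [18/37, 25/37) → index 5
j=5: u_5=119/160 ∈ [25/37, 29/37) → index 6
j=6: u_6=139/160 ∈ [29/37, 1) → index 7
j=7: u_7=159/160 ∈ [29/37, 1) → index 7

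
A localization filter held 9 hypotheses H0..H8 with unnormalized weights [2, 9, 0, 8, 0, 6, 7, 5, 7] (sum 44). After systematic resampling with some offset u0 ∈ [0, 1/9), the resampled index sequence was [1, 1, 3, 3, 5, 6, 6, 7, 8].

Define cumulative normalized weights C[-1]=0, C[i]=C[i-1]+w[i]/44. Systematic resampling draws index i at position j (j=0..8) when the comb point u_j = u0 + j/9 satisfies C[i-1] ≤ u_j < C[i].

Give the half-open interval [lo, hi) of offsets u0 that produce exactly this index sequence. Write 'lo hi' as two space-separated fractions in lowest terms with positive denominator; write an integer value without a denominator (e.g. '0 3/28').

C = [1/22, 1/4, 1/4, 19/44, 19/44, 25/44, 8/11, 37/44, 1]
j=0 picked index 1: u0 ∈ [1/22, 1/4)
j=1 picked index 1: u0 ∈ [-13/198, 5/36)
j=2 picked index 3: u0 ∈ [1/36, 83/396)
j=3 picked index 3: u0 ∈ [-1/12, 13/132)
j=4 picked index 5: u0 ∈ [-5/396, 49/396)
j=5 picked index 6: u0 ∈ [5/396, 17/99)
j=6 picked index 6: u0 ∈ [-13/132, 2/33)
j=7 picked index 7: u0 ∈ [-5/99, 25/396)
j=8 picked index 8: u0 ∈ [-19/396, 1/9)
intersection: [1/22, 2/33)

1/22 2/33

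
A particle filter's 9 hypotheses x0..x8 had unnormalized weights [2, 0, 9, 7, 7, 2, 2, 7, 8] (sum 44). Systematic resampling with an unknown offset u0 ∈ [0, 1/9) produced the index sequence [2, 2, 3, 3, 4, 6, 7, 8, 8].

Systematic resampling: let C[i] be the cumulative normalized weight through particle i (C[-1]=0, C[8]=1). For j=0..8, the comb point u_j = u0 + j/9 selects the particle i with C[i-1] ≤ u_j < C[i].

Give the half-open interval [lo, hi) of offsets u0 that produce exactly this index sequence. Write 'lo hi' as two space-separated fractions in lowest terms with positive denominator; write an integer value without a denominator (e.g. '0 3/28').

C = [1/22, 1/22, 1/4, 9/22, 25/44, 27/44, 29/44, 9/11, 1]
j=0 picked index 2: u0 ∈ [1/22, 1/4)
j=1 picked index 2: u0 ∈ [-13/198, 5/36)
j=2 picked index 3: u0 ∈ [1/36, 37/198)
j=3 picked index 3: u0 ∈ [-1/12, 5/66)
j=4 picked index 4: u0 ∈ [-7/198, 49/396)
j=5 picked index 6: u0 ∈ [23/396, 41/396)
j=6 picked index 7: u0 ∈ [-1/132, 5/33)
j=7 picked index 8: u0 ∈ [4/99, 2/9)
j=8 picked index 8: u0 ∈ [-7/99, 1/9)
intersection: [23/396, 5/66)

23/396 5/66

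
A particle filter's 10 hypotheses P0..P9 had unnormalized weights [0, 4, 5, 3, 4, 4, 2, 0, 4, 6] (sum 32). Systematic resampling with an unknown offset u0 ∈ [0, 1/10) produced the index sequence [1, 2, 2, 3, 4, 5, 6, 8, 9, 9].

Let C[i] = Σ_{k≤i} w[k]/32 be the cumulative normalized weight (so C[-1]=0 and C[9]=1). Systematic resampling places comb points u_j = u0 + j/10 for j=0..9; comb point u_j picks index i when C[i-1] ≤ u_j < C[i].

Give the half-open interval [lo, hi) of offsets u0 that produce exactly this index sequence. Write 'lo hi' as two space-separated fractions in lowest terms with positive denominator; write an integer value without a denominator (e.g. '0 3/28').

C = [0, 1/8, 9/32, 3/8, 1/2, 5/8, 11/16, 11/16, 13/16, 1]
j=0 picked index 1: u0 ∈ [0, 1/8)
j=1 picked index 2: u0 ∈ [1/40, 29/160)
j=2 picked index 2: u0 ∈ [-3/40, 13/160)
j=3 picked index 3: u0 ∈ [-3/160, 3/40)
j=4 picked index 4: u0 ∈ [-1/40, 1/10)
j=5 picked index 5: u0 ∈ [0, 1/8)
j=6 picked index 6: u0 ∈ [1/40, 7/80)
j=7 picked index 8: u0 ∈ [-1/80, 9/80)
j=8 picked index 9: u0 ∈ [1/80, 1/5)
j=9 picked index 9: u0 ∈ [-7/80, 1/10)
intersection: [1/40, 3/40)

1/40 3/40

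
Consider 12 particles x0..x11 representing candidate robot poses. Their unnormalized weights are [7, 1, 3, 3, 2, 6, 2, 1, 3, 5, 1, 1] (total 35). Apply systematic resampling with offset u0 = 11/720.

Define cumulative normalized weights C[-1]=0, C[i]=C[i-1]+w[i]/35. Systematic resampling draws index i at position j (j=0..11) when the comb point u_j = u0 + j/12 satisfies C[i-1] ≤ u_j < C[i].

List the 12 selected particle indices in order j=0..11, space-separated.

0 0 0 2 3 4 5 5 6 8 9 9

C = [1/5, 8/35, 11/35, 2/5, 16/35, 22/35, 24/35, 5/7, 4/5, 33/35, 34/35, 1]
j=0: u_0=11/720 ∈ [0, 1/5) → index 0
j=1: u_1=71/720 ∈ [0, 1/5) → index 0
j=2: u_2=131/720 ∈ [0, 1/5) → index 0
j=3: u_3=191/720 ∈ [8/35, 11/35) → index 2
j=4: u_4=251/720 ∈ [11/35, 2/5) → index 3
j=5: u_5=311/720 ∈ [2/5, 16/35) → index 4
j=6: u_6=371/720 ∈ [16/35, 22/35) → index 5
j=7: u_7=431/720 ∈ [16/35, 22/35) → index 5
j=8: u_8=491/720 ∈ [22/35, 24/35) → index 6
j=9: u_9=551/720 ∈ [5/7, 4/5) → index 8
j=10: u_10=611/720 ∈ [4/5, 33/35) → index 9
j=11: u_11=671/720 ∈ [4/5, 33/35) → index 9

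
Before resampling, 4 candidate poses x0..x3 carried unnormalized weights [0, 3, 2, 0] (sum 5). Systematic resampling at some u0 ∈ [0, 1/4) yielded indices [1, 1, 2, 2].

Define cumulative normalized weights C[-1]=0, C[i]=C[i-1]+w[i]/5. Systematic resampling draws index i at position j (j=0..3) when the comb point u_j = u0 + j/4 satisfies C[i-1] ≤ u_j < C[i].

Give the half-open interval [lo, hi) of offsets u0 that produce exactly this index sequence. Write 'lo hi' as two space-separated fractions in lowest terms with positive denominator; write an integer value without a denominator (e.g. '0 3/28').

C = [0, 3/5, 1, 1]
j=0 picked index 1: u0 ∈ [0, 3/5)
j=1 picked index 1: u0 ∈ [-1/4, 7/20)
j=2 picked index 2: u0 ∈ [1/10, 1/2)
j=3 picked index 2: u0 ∈ [-3/20, 1/4)
intersection: [1/10, 1/4)

1/10 1/4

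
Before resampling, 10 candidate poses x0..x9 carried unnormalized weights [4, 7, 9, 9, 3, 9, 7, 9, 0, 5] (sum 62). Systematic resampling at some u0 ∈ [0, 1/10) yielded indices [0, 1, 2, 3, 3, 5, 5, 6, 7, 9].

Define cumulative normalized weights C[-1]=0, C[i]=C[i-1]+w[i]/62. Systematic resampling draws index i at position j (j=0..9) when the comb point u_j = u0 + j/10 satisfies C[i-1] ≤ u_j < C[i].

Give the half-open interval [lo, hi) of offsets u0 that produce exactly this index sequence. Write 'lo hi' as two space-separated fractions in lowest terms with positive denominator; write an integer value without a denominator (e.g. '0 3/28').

C = [2/31, 11/62, 10/31, 29/62, 16/31, 41/62, 24/31, 57/62, 57/62, 1]
j=0 picked index 0: u0 ∈ [0, 2/31)
j=1 picked index 1: u0 ∈ [-11/310, 12/155)
j=2 picked index 2: u0 ∈ [-7/310, 19/155)
j=3 picked index 3: u0 ∈ [7/310, 26/155)
j=4 picked index 3: u0 ∈ [-12/155, 21/310)
j=5 picked index 5: u0 ∈ [1/62, 5/31)
j=6 picked index 5: u0 ∈ [-13/155, 19/310)
j=7 picked index 6: u0 ∈ [-6/155, 23/310)
j=8 picked index 7: u0 ∈ [-4/155, 37/310)
j=9 picked index 9: u0 ∈ [3/155, 1/10)
intersection: [7/310, 19/310)

7/310 19/310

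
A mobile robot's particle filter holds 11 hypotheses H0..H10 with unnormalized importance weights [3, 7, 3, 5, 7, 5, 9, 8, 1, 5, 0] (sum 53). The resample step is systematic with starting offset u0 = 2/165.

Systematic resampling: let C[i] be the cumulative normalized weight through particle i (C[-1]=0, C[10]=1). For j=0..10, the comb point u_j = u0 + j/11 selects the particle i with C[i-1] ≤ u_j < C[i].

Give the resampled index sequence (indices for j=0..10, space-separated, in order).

C = [3/53, 10/53, 13/53, 18/53, 25/53, 30/53, 39/53, 47/53, 48/53, 1, 1]
j=0: u_0=2/165 ∈ [0, 3/53) → index 0
j=1: u_1=17/165 ∈ [3/53, 10/53) → index 1
j=2: u_2=32/165 ∈ [10/53, 13/53) → index 2
j=3: u_3=47/165 ∈ [13/53, 18/53) → index 3
j=4: u_4=62/165 ∈ [18/53, 25/53) → index 4
j=5: u_5=7/15 ∈ [18/53, 25/53) → index 4
j=6: u_6=92/165 ∈ [25/53, 30/53) → index 5
j=7: u_7=107/165 ∈ [30/53, 39/53) → index 6
j=8: u_8=122/165 ∈ [39/53, 47/53) → index 7
j=9: u_9=137/165 ∈ [39/53, 47/53) → index 7
j=10: u_10=152/165 ∈ [48/53, 1) → index 9

0 1 2 3 4 4 5 6 7 7 9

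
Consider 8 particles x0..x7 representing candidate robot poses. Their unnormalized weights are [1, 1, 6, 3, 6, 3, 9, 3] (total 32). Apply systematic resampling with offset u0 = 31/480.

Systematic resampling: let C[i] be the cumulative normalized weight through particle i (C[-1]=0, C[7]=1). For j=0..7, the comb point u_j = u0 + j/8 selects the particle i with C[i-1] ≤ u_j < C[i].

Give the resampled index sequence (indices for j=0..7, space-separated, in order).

C = [1/32, 1/16, 1/4, 11/32, 17/32, 5/8, 29/32, 1]
j=0: u_0=31/480 ∈ [1/16, 1/4) → index 2
j=1: u_1=91/480 ∈ [1/16, 1/4) → index 2
j=2: u_2=151/480 ∈ [1/4, 11/32) → index 3
j=3: u_3=211/480 ∈ [11/32, 17/32) → index 4
j=4: u_4=271/480 ∈ [17/32, 5/8) → index 5
j=5: u_5=331/480 ∈ [5/8, 29/32) → index 6
j=6: u_6=391/480 ∈ [5/8, 29/32) → index 6
j=7: u_7=451/480 ∈ [29/32, 1) → index 7

2 2 3 4 5 6 6 7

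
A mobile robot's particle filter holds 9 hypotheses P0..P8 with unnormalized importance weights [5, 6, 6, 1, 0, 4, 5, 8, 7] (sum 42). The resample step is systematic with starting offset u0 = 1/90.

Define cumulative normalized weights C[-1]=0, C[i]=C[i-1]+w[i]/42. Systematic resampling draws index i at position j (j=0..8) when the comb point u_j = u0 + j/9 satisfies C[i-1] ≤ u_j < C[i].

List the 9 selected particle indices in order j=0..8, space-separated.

0 1 1 2 5 6 7 7 8

C = [5/42, 11/42, 17/42, 3/7, 3/7, 11/21, 9/14, 5/6, 1]
j=0: u_0=1/90 ∈ [0, 5/42) → index 0
j=1: u_1=11/90 ∈ [5/42, 11/42) → index 1
j=2: u_2=7/30 ∈ [5/42, 11/42) → index 1
j=3: u_3=31/90 ∈ [11/42, 17/42) → index 2
j=4: u_4=41/90 ∈ [3/7, 11/21) → index 5
j=5: u_5=17/30 ∈ [11/21, 9/14) → index 6
j=6: u_6=61/90 ∈ [9/14, 5/6) → index 7
j=7: u_7=71/90 ∈ [9/14, 5/6) → index 7
j=8: u_8=9/10 ∈ [5/6, 1) → index 8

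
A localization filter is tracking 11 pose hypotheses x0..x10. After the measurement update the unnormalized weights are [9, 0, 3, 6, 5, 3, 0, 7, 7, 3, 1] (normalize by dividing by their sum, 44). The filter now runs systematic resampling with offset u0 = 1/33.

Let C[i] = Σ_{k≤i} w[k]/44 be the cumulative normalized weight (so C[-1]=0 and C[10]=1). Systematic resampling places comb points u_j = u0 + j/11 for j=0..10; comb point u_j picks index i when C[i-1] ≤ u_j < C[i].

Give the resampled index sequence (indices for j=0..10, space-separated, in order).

0 0 2 3 3 4 5 7 8 8 9

C = [9/44, 9/44, 3/11, 9/22, 23/44, 13/22, 13/22, 3/4, 10/11, 43/44, 1]
j=0: u_0=1/33 ∈ [0, 9/44) → index 0
j=1: u_1=4/33 ∈ [0, 9/44) → index 0
j=2: u_2=7/33 ∈ [9/44, 3/11) → index 2
j=3: u_3=10/33 ∈ [3/11, 9/22) → index 3
j=4: u_4=13/33 ∈ [3/11, 9/22) → index 3
j=5: u_5=16/33 ∈ [9/22, 23/44) → index 4
j=6: u_6=19/33 ∈ [23/44, 13/22) → index 5
j=7: u_7=2/3 ∈ [13/22, 3/4) → index 7
j=8: u_8=25/33 ∈ [3/4, 10/11) → index 8
j=9: u_9=28/33 ∈ [3/4, 10/11) → index 8
j=10: u_10=31/33 ∈ [10/11, 43/44) → index 9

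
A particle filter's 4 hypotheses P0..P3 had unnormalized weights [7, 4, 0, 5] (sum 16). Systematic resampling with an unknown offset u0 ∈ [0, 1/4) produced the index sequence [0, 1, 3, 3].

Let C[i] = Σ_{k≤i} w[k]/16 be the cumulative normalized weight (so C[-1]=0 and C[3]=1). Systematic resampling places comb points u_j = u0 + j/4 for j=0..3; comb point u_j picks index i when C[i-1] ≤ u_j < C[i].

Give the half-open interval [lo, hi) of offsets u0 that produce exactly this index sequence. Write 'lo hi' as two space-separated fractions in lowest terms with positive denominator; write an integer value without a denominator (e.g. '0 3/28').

C = [7/16, 11/16, 11/16, 1]
j=0 picked index 0: u0 ∈ [0, 7/16)
j=1 picked index 1: u0 ∈ [3/16, 7/16)
j=2 picked index 3: u0 ∈ [3/16, 1/2)
j=3 picked index 3: u0 ∈ [-1/16, 1/4)
intersection: [3/16, 1/4)

3/16 1/4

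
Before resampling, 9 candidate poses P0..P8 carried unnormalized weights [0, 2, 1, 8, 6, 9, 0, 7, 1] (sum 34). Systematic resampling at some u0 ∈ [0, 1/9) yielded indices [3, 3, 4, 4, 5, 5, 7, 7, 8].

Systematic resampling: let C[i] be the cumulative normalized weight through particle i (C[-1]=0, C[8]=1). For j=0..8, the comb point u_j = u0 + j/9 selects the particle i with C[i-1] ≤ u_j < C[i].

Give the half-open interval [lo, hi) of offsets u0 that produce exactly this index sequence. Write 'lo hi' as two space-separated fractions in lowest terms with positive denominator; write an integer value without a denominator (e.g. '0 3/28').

C = [0, 1/17, 3/34, 11/34, 1/2, 13/17, 13/17, 33/34, 1]
j=0 picked index 3: u0 ∈ [3/34, 11/34)
j=1 picked index 3: u0 ∈ [-7/306, 65/306)
j=2 picked index 4: u0 ∈ [31/306, 5/18)
j=3 picked index 4: u0 ∈ [-1/102, 1/6)
j=4 picked index 5: u0 ∈ [1/18, 49/153)
j=5 picked index 5: u0 ∈ [-1/18, 32/153)
j=6 picked index 7: u0 ∈ [5/51, 31/102)
j=7 picked index 7: u0 ∈ [-2/153, 59/306)
j=8 picked index 8: u0 ∈ [25/306, 1/9)
intersection: [31/306, 1/9)

31/306 1/9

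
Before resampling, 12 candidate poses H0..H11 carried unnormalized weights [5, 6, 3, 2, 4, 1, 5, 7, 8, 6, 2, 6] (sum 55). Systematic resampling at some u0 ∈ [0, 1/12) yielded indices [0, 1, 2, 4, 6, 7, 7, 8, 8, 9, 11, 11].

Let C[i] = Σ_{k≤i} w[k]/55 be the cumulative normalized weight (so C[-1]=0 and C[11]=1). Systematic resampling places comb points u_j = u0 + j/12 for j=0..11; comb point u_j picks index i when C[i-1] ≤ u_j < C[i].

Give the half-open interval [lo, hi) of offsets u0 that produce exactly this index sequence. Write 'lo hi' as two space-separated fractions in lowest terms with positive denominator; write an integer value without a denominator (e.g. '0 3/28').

19/330 13/165

C = [1/11, 1/5, 14/55, 16/55, 4/11, 21/55, 26/55, 3/5, 41/55, 47/55, 49/55, 1]
j=0 picked index 0: u0 ∈ [0, 1/11)
j=1 picked index 1: u0 ∈ [1/132, 7/60)
j=2 picked index 2: u0 ∈ [1/30, 29/330)
j=3 picked index 4: u0 ∈ [9/220, 5/44)
j=4 picked index 6: u0 ∈ [8/165, 23/165)
j=5 picked index 7: u0 ∈ [37/660, 11/60)
j=6 picked index 7: u0 ∈ [-3/110, 1/10)
j=7 picked index 8: u0 ∈ [1/60, 107/660)
j=8 picked index 8: u0 ∈ [-1/15, 13/165)
j=9 picked index 9: u0 ∈ [-1/220, 23/220)
j=10 picked index 11: u0 ∈ [19/330, 1/6)
j=11 picked index 11: u0 ∈ [-17/660, 1/12)
intersection: [19/330, 13/165)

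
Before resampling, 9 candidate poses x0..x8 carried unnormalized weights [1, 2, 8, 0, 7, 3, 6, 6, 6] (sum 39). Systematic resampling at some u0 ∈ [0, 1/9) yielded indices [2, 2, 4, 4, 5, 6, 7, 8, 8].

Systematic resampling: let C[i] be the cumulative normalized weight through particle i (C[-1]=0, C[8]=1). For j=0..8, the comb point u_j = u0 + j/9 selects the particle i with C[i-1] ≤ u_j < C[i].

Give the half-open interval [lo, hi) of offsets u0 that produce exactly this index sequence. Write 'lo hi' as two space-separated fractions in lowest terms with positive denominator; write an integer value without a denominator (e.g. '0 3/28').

C = [1/39, 1/13, 11/39, 11/39, 6/13, 7/13, 9/13, 11/13, 1]
j=0 picked index 2: u0 ∈ [1/13, 11/39)
j=1 picked index 2: u0 ∈ [-4/117, 20/117)
j=2 picked index 4: u0 ∈ [7/117, 28/117)
j=3 picked index 4: u0 ∈ [-2/39, 5/39)
j=4 picked index 5: u0 ∈ [2/117, 11/117)
j=5 picked index 6: u0 ∈ [-2/117, 16/117)
j=6 picked index 7: u0 ∈ [1/39, 7/39)
j=7 picked index 8: u0 ∈ [8/117, 2/9)
j=8 picked index 8: u0 ∈ [-5/117, 1/9)
intersection: [1/13, 11/117)

1/13 11/117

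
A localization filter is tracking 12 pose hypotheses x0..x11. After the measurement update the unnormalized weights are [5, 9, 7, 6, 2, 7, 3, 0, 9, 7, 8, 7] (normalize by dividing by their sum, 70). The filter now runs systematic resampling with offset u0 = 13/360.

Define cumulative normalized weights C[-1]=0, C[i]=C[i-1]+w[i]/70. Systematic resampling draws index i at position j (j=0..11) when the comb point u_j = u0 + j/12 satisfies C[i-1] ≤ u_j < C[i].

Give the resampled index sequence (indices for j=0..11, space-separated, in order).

0 1 2 2 3 5 6 8 9 10 10 11

C = [1/14, 1/5, 3/10, 27/70, 29/70, 18/35, 39/70, 39/70, 24/35, 11/14, 9/10, 1]
j=0: u_0=13/360 ∈ [0, 1/14) → index 0
j=1: u_1=43/360 ∈ [1/14, 1/5) → index 1
j=2: u_2=73/360 ∈ [1/5, 3/10) → index 2
j=3: u_3=103/360 ∈ [1/5, 3/10) → index 2
j=4: u_4=133/360 ∈ [3/10, 27/70) → index 3
j=5: u_5=163/360 ∈ [29/70, 18/35) → index 5
j=6: u_6=193/360 ∈ [18/35, 39/70) → index 6
j=7: u_7=223/360 ∈ [39/70, 24/35) → index 8
j=8: u_8=253/360 ∈ [24/35, 11/14) → index 9
j=9: u_9=283/360 ∈ [11/14, 9/10) → index 10
j=10: u_10=313/360 ∈ [11/14, 9/10) → index 10
j=11: u_11=343/360 ∈ [9/10, 1) → index 11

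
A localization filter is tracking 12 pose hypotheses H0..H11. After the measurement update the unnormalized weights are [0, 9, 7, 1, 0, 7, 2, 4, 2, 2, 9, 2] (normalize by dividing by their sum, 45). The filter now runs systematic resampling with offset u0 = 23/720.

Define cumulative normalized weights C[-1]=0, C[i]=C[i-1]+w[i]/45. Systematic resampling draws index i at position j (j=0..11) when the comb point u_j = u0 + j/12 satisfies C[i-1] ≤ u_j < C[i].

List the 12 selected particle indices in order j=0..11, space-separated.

1 1 1 2 3 5 5 7 8 10 10 10

C = [0, 1/5, 16/45, 17/45, 17/45, 8/15, 26/45, 2/3, 32/45, 34/45, 43/45, 1]
j=0: u_0=23/720 ∈ [0, 1/5) → index 1
j=1: u_1=83/720 ∈ [0, 1/5) → index 1
j=2: u_2=143/720 ∈ [0, 1/5) → index 1
j=3: u_3=203/720 ∈ [1/5, 16/45) → index 2
j=4: u_4=263/720 ∈ [16/45, 17/45) → index 3
j=5: u_5=323/720 ∈ [17/45, 8/15) → index 5
j=6: u_6=383/720 ∈ [17/45, 8/15) → index 5
j=7: u_7=443/720 ∈ [26/45, 2/3) → index 7
j=8: u_8=503/720 ∈ [2/3, 32/45) → index 8
j=9: u_9=563/720 ∈ [34/45, 43/45) → index 10
j=10: u_10=623/720 ∈ [34/45, 43/45) → index 10
j=11: u_11=683/720 ∈ [34/45, 43/45) → index 10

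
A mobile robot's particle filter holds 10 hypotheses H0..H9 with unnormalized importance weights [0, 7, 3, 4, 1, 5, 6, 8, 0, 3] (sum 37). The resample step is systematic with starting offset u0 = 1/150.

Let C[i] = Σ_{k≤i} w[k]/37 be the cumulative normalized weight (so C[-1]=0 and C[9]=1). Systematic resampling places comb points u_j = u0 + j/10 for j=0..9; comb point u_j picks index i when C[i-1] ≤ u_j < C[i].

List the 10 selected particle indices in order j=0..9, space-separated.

C = [0, 7/37, 10/37, 14/37, 15/37, 20/37, 26/37, 34/37, 34/37, 1]
j=0: u_0=1/150 ∈ [0, 7/37) → index 1
j=1: u_1=8/75 ∈ [0, 7/37) → index 1
j=2: u_2=31/150 ∈ [7/37, 10/37) → index 2
j=3: u_3=23/75 ∈ [10/37, 14/37) → index 3
j=4: u_4=61/150 ∈ [15/37, 20/37) → index 5
j=5: u_5=38/75 ∈ [15/37, 20/37) → index 5
j=6: u_6=91/150 ∈ [20/37, 26/37) → index 6
j=7: u_7=53/75 ∈ [26/37, 34/37) → index 7
j=8: u_8=121/150 ∈ [26/37, 34/37) → index 7
j=9: u_9=68/75 ∈ [26/37, 34/37) → index 7

1 1 2 3 5 5 6 7 7 7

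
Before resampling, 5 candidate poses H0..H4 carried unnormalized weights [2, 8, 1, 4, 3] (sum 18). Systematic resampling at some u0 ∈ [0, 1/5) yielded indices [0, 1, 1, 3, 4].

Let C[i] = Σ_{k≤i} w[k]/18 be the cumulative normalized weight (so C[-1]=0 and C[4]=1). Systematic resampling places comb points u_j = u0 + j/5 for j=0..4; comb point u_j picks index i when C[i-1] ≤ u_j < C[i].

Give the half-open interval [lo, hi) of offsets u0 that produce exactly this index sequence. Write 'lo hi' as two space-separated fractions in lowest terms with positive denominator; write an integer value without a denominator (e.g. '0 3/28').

1/30 1/9

C = [1/9, 5/9, 11/18, 5/6, 1]
j=0 picked index 0: u0 ∈ [0, 1/9)
j=1 picked index 1: u0 ∈ [-4/45, 16/45)
j=2 picked index 1: u0 ∈ [-13/45, 7/45)
j=3 picked index 3: u0 ∈ [1/90, 7/30)
j=4 picked index 4: u0 ∈ [1/30, 1/5)
intersection: [1/30, 1/9)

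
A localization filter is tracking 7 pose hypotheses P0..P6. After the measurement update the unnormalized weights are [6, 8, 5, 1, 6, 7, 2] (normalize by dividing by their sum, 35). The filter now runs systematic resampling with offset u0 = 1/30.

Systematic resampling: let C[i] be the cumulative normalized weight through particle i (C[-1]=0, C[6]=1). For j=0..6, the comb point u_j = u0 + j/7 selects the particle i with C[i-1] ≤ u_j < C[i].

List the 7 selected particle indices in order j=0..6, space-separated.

0 1 1 2 4 5 5

C = [6/35, 2/5, 19/35, 4/7, 26/35, 33/35, 1]
j=0: u_0=1/30 ∈ [0, 6/35) → index 0
j=1: u_1=37/210 ∈ [6/35, 2/5) → index 1
j=2: u_2=67/210 ∈ [6/35, 2/5) → index 1
j=3: u_3=97/210 ∈ [2/5, 19/35) → index 2
j=4: u_4=127/210 ∈ [4/7, 26/35) → index 4
j=5: u_5=157/210 ∈ [26/35, 33/35) → index 5
j=6: u_6=187/210 ∈ [26/35, 33/35) → index 5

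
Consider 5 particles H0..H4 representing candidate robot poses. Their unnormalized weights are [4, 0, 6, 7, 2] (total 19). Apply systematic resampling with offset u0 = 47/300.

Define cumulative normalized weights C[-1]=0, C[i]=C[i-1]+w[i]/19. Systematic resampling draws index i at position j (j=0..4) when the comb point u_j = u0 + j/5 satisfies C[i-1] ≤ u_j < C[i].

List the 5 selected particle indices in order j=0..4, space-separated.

C = [4/19, 4/19, 10/19, 17/19, 1]
j=0: u_0=47/300 ∈ [0, 4/19) → index 0
j=1: u_1=107/300 ∈ [4/19, 10/19) → index 2
j=2: u_2=167/300 ∈ [10/19, 17/19) → index 3
j=3: u_3=227/300 ∈ [10/19, 17/19) → index 3
j=4: u_4=287/300 ∈ [17/19, 1) → index 4

0 2 3 3 4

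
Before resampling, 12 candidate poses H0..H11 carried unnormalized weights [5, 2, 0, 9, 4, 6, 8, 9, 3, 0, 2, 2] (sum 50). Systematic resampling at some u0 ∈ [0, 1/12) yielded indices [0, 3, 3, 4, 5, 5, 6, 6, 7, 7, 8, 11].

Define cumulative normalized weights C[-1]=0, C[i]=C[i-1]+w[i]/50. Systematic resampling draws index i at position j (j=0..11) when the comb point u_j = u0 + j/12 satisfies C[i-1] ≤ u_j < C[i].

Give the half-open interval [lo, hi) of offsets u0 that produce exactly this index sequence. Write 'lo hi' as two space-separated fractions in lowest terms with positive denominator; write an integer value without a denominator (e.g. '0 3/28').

7/100 1/12

C = [1/10, 7/50, 7/50, 8/25, 2/5, 13/25, 17/25, 43/50, 23/25, 23/25, 24/25, 1]
j=0 picked index 0: u0 ∈ [0, 1/10)
j=1 picked index 3: u0 ∈ [17/300, 71/300)
j=2 picked index 3: u0 ∈ [-2/75, 23/150)
j=3 picked index 4: u0 ∈ [7/100, 3/20)
j=4 picked index 5: u0 ∈ [1/15, 14/75)
j=5 picked index 5: u0 ∈ [-1/60, 31/300)
j=6 picked index 6: u0 ∈ [1/50, 9/50)
j=7 picked index 6: u0 ∈ [-19/300, 29/300)
j=8 picked index 7: u0 ∈ [1/75, 29/150)
j=9 picked index 7: u0 ∈ [-7/100, 11/100)
j=10 picked index 8: u0 ∈ [2/75, 13/150)
j=11 picked index 11: u0 ∈ [13/300, 1/12)
intersection: [7/100, 1/12)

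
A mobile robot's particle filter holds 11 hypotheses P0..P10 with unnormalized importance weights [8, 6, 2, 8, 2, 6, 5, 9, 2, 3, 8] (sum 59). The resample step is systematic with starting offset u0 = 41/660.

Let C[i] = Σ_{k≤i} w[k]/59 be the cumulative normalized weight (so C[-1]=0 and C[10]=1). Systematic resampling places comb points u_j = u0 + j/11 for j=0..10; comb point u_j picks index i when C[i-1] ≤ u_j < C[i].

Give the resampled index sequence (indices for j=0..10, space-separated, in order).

0 1 2 3 4 5 6 7 8 10 10

C = [8/59, 14/59, 16/59, 24/59, 26/59, 32/59, 37/59, 46/59, 48/59, 51/59, 1]
j=0: u_0=41/660 ∈ [0, 8/59) → index 0
j=1: u_1=101/660 ∈ [8/59, 14/59) → index 1
j=2: u_2=161/660 ∈ [14/59, 16/59) → index 2
j=3: u_3=221/660 ∈ [16/59, 24/59) → index 3
j=4: u_4=281/660 ∈ [24/59, 26/59) → index 4
j=5: u_5=31/60 ∈ [26/59, 32/59) → index 5
j=6: u_6=401/660 ∈ [32/59, 37/59) → index 6
j=7: u_7=461/660 ∈ [37/59, 46/59) → index 7
j=8: u_8=521/660 ∈ [46/59, 48/59) → index 8
j=9: u_9=581/660 ∈ [51/59, 1) → index 10
j=10: u_10=641/660 ∈ [51/59, 1) → index 10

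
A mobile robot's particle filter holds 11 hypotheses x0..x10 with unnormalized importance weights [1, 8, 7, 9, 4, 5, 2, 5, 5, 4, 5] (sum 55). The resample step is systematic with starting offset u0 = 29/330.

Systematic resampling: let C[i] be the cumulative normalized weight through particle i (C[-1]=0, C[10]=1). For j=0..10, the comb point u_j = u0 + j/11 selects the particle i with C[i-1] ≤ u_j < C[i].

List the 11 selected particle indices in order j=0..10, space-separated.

C = [1/55, 9/55, 16/55, 5/11, 29/55, 34/55, 36/55, 41/55, 46/55, 10/11, 1]
j=0: u_0=29/330 ∈ [1/55, 9/55) → index 1
j=1: u_1=59/330 ∈ [9/55, 16/55) → index 2
j=2: u_2=89/330 ∈ [9/55, 16/55) → index 2
j=3: u_3=119/330 ∈ [16/55, 5/11) → index 3
j=4: u_4=149/330 ∈ [16/55, 5/11) → index 3
j=5: u_5=179/330 ∈ [29/55, 34/55) → index 5
j=6: u_6=19/30 ∈ [34/55, 36/55) → index 6
j=7: u_7=239/330 ∈ [36/55, 41/55) → index 7
j=8: u_8=269/330 ∈ [41/55, 46/55) → index 8
j=9: u_9=299/330 ∈ [46/55, 10/11) → index 9
j=10: u_10=329/330 ∈ [10/11, 1) → index 10

1 2 2 3 3 5 6 7 8 9 10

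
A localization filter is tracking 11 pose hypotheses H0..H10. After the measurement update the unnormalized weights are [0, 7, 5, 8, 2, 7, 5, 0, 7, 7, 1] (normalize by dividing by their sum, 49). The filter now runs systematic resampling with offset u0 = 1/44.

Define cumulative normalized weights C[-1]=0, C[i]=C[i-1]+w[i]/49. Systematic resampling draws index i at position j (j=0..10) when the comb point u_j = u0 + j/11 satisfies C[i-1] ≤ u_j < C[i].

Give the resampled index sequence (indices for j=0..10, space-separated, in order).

C = [0, 1/7, 12/49, 20/49, 22/49, 29/49, 34/49, 34/49, 41/49, 48/49, 1]
j=0: u_0=1/44 ∈ [0, 1/7) → index 1
j=1: u_1=5/44 ∈ [0, 1/7) → index 1
j=2: u_2=9/44 ∈ [1/7, 12/49) → index 2
j=3: u_3=13/44 ∈ [12/49, 20/49) → index 3
j=4: u_4=17/44 ∈ [12/49, 20/49) → index 3
j=5: u_5=21/44 ∈ [22/49, 29/49) → index 5
j=6: u_6=25/44 ∈ [22/49, 29/49) → index 5
j=7: u_7=29/44 ∈ [29/49, 34/49) → index 6
j=8: u_8=3/4 ∈ [34/49, 41/49) → index 8
j=9: u_9=37/44 ∈ [41/49, 48/49) → index 9
j=10: u_10=41/44 ∈ [41/49, 48/49) → index 9

1 1 2 3 3 5 5 6 8 9 9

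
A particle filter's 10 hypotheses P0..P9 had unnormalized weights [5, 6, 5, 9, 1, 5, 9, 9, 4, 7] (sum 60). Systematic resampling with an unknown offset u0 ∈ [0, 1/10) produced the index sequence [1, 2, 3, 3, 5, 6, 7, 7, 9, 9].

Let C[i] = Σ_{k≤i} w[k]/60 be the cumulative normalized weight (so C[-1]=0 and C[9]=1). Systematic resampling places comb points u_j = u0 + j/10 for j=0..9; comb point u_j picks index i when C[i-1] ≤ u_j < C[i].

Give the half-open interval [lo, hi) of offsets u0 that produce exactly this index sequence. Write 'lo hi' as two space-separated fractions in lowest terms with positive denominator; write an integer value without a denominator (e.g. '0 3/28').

C = [1/12, 11/60, 4/15, 5/12, 13/30, 31/60, 2/3, 49/60, 53/60, 1]
j=0 picked index 1: u0 ∈ [1/12, 11/60)
j=1 picked index 2: u0 ∈ [1/12, 1/6)
j=2 picked index 3: u0 ∈ [1/15, 13/60)
j=3 picked index 3: u0 ∈ [-1/30, 7/60)
j=4 picked index 5: u0 ∈ [1/30, 7/60)
j=5 picked index 6: u0 ∈ [1/60, 1/6)
j=6 picked index 7: u0 ∈ [1/15, 13/60)
j=7 picked index 7: u0 ∈ [-1/30, 7/60)
j=8 picked index 9: u0 ∈ [1/12, 1/5)
j=9 picked index 9: u0 ∈ [-1/60, 1/10)
intersection: [1/12, 1/10)

1/12 1/10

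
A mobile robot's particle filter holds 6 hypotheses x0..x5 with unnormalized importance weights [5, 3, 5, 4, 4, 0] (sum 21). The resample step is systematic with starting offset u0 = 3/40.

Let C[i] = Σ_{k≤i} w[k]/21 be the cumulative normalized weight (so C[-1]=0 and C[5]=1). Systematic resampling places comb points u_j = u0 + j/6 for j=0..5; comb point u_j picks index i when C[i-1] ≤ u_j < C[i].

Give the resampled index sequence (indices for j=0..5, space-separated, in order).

C = [5/21, 8/21, 13/21, 17/21, 1, 1]
j=0: u_0=3/40 ∈ [0, 5/21) → index 0
j=1: u_1=29/120 ∈ [5/21, 8/21) → index 1
j=2: u_2=49/120 ∈ [8/21, 13/21) → index 2
j=3: u_3=23/40 ∈ [8/21, 13/21) → index 2
j=4: u_4=89/120 ∈ [13/21, 17/21) → index 3
j=5: u_5=109/120 ∈ [17/21, 1) → index 4

0 1 2 2 3 4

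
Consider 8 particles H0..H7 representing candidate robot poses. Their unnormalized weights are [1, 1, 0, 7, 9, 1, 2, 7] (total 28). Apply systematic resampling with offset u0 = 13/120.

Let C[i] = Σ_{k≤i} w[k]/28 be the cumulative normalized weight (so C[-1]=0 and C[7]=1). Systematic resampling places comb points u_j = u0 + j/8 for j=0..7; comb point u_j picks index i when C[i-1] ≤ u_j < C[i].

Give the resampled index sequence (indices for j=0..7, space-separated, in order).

C = [1/28, 1/14, 1/14, 9/28, 9/14, 19/28, 3/4, 1]
j=0: u_0=13/120 ∈ [1/14, 9/28) → index 3
j=1: u_1=7/30 ∈ [1/14, 9/28) → index 3
j=2: u_2=43/120 ∈ [9/28, 9/14) → index 4
j=3: u_3=29/60 ∈ [9/28, 9/14) → index 4
j=4: u_4=73/120 ∈ [9/28, 9/14) → index 4
j=5: u_5=11/15 ∈ [19/28, 3/4) → index 6
j=6: u_6=103/120 ∈ [3/4, 1) → index 7
j=7: u_7=59/60 ∈ [3/4, 1) → index 7

3 3 4 4 4 6 7 7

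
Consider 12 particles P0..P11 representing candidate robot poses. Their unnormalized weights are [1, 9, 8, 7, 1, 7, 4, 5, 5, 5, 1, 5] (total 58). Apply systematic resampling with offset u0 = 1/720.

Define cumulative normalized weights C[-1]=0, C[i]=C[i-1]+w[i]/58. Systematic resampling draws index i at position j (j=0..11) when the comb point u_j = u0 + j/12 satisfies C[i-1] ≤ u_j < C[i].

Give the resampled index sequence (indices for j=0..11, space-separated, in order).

C = [1/58, 5/29, 9/29, 25/58, 13/29, 33/58, 37/58, 21/29, 47/58, 26/29, 53/58, 1]
j=0: u_0=1/720 ∈ [0, 1/58) → index 0
j=1: u_1=61/720 ∈ [1/58, 5/29) → index 1
j=2: u_2=121/720 ∈ [1/58, 5/29) → index 1
j=3: u_3=181/720 ∈ [5/29, 9/29) → index 2
j=4: u_4=241/720 ∈ [9/29, 25/58) → index 3
j=5: u_5=301/720 ∈ [9/29, 25/58) → index 3
j=6: u_6=361/720 ∈ [13/29, 33/58) → index 5
j=7: u_7=421/720 ∈ [33/58, 37/58) → index 6
j=8: u_8=481/720 ∈ [37/58, 21/29) → index 7
j=9: u_9=541/720 ∈ [21/29, 47/58) → index 8
j=10: u_10=601/720 ∈ [47/58, 26/29) → index 9
j=11: u_11=661/720 ∈ [53/58, 1) → index 11

0 1 1 2 3 3 5 6 7 8 9 11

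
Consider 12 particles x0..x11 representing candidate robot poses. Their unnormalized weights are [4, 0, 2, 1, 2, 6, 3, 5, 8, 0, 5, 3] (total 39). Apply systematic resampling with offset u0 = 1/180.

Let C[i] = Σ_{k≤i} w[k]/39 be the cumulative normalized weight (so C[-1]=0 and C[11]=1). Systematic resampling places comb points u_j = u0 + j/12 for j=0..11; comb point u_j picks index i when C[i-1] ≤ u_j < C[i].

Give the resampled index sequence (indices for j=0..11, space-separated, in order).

C = [4/39, 4/39, 2/13, 7/39, 3/13, 5/13, 6/13, 23/39, 31/39, 31/39, 12/13, 1]
j=0: u_0=1/180 ∈ [0, 4/39) → index 0
j=1: u_1=4/45 ∈ [0, 4/39) → index 0
j=2: u_2=31/180 ∈ [2/13, 7/39) → index 3
j=3: u_3=23/90 ∈ [3/13, 5/13) → index 5
j=4: u_4=61/180 ∈ [3/13, 5/13) → index 5
j=5: u_5=19/45 ∈ [5/13, 6/13) → index 6
j=6: u_6=91/180 ∈ [6/13, 23/39) → index 7
j=7: u_7=53/90 ∈ [6/13, 23/39) → index 7
j=8: u_8=121/180 ∈ [23/39, 31/39) → index 8
j=9: u_9=34/45 ∈ [23/39, 31/39) → index 8
j=10: u_10=151/180 ∈ [31/39, 12/13) → index 10
j=11: u_11=83/90 ∈ [31/39, 12/13) → index 10

0 0 3 5 5 6 7 7 8 8 10 10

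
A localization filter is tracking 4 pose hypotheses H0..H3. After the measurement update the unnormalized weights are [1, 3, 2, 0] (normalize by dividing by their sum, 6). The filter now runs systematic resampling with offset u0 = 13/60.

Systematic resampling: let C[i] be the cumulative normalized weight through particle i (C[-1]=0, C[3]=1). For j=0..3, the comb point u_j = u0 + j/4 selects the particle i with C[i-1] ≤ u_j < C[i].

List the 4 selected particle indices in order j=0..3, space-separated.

C = [1/6, 2/3, 1, 1]
j=0: u_0=13/60 ∈ [1/6, 2/3) → index 1
j=1: u_1=7/15 ∈ [1/6, 2/3) → index 1
j=2: u_2=43/60 ∈ [2/3, 1) → index 2
j=3: u_3=29/30 ∈ [2/3, 1) → index 2

1 1 2 2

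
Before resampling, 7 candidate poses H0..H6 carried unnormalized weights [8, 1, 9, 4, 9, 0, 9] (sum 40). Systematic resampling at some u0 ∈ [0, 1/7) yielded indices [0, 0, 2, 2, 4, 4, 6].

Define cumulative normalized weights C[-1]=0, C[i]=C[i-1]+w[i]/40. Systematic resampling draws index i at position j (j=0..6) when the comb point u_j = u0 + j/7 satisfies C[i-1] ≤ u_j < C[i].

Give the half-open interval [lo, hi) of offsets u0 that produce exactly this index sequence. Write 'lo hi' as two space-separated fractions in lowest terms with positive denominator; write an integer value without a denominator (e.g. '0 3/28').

0 3/140

C = [1/5, 9/40, 9/20, 11/20, 31/40, 31/40, 1]
j=0 picked index 0: u0 ∈ [0, 1/5)
j=1 picked index 0: u0 ∈ [-1/7, 2/35)
j=2 picked index 2: u0 ∈ [-17/280, 23/140)
j=3 picked index 2: u0 ∈ [-57/280, 3/140)
j=4 picked index 4: u0 ∈ [-3/140, 57/280)
j=5 picked index 4: u0 ∈ [-23/140, 17/280)
j=6 picked index 6: u0 ∈ [-23/280, 1/7)
intersection: [0, 3/140)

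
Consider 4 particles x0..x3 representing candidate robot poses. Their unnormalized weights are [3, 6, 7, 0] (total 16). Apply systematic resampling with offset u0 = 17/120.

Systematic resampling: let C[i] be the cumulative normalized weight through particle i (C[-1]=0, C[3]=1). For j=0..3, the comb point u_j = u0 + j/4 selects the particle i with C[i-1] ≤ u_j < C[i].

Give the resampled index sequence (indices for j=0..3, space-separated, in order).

C = [3/16, 9/16, 1, 1]
j=0: u_0=17/120 ∈ [0, 3/16) → index 0
j=1: u_1=47/120 ∈ [3/16, 9/16) → index 1
j=2: u_2=77/120 ∈ [9/16, 1) → index 2
j=3: u_3=107/120 ∈ [9/16, 1) → index 2

0 1 2 2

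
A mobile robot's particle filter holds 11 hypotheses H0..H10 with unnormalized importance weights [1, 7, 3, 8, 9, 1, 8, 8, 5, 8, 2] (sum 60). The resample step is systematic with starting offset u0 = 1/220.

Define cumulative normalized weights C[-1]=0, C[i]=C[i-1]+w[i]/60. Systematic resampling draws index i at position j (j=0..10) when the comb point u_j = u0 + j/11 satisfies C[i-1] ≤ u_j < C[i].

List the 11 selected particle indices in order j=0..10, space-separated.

0 1 3 3 4 4 6 7 7 8 9

C = [1/60, 2/15, 11/60, 19/60, 7/15, 29/60, 37/60, 3/4, 5/6, 29/30, 1]
j=0: u_0=1/220 ∈ [0, 1/60) → index 0
j=1: u_1=21/220 ∈ [1/60, 2/15) → index 1
j=2: u_2=41/220 ∈ [11/60, 19/60) → index 3
j=3: u_3=61/220 ∈ [11/60, 19/60) → index 3
j=4: u_4=81/220 ∈ [19/60, 7/15) → index 4
j=5: u_5=101/220 ∈ [19/60, 7/15) → index 4
j=6: u_6=11/20 ∈ [29/60, 37/60) → index 6
j=7: u_7=141/220 ∈ [37/60, 3/4) → index 7
j=8: u_8=161/220 ∈ [37/60, 3/4) → index 7
j=9: u_9=181/220 ∈ [3/4, 5/6) → index 8
j=10: u_10=201/220 ∈ [5/6, 29/30) → index 9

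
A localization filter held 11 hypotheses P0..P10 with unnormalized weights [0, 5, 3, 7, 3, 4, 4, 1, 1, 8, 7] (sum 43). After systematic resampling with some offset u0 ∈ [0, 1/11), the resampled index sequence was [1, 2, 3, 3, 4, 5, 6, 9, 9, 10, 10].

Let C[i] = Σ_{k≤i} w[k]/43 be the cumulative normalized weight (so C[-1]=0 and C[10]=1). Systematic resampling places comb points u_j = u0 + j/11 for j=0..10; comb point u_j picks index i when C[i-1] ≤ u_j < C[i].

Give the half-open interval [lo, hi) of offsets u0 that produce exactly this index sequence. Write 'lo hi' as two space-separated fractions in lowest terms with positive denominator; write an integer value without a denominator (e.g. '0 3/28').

C = [0, 5/43, 8/43, 15/43, 18/43, 22/43, 26/43, 27/43, 28/43, 36/43, 1]
j=0 picked index 1: u0 ∈ [0, 5/43)
j=1 picked index 2: u0 ∈ [12/473, 45/473)
j=2 picked index 3: u0 ∈ [2/473, 79/473)
j=3 picked index 3: u0 ∈ [-41/473, 36/473)
j=4 picked index 4: u0 ∈ [-7/473, 26/473)
j=5 picked index 5: u0 ∈ [-17/473, 27/473)
j=6 picked index 6: u0 ∈ [-16/473, 28/473)
j=7 picked index 9: u0 ∈ [7/473, 95/473)
j=8 picked index 9: u0 ∈ [-36/473, 52/473)
j=9 picked index 10: u0 ∈ [9/473, 2/11)
j=10 picked index 10: u0 ∈ [-34/473, 1/11)
intersection: [12/473, 26/473)

12/473 26/473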